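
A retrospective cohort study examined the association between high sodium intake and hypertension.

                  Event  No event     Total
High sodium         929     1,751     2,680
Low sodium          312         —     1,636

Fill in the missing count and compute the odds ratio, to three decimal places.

2.251

The missing cell is in the unexposed row: 1636 − 312 = 1324.
So a = 929, b = 1751, c = 312, d = 1324.
OR = (a·d)/(b·c) = (929 × 1324) / (1751 × 312) = 1229996 / 546312 = 2.25145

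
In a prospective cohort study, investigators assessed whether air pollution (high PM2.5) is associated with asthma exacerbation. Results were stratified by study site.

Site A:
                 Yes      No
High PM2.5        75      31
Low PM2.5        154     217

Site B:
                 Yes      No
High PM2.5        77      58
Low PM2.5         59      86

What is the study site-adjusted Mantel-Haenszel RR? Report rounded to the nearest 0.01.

RR_MH = Σ(aᵢ·n₀ᵢ/nᵢ) / Σ(cᵢ·n₁ᵢ/nᵢ), with n₁ᵢ = aᵢ+bᵢ (exposed), n₀ᵢ = cᵢ+dᵢ (unexposed), nᵢ = n₁ᵢ+n₀ᵢ.
Stratum 1 (Site A): n₁ = 106, n₀ = 371, n = 477; a·n₀/n = 75·371/477 = 58.3333; c·n₁/n = 154·106/477 = 34.2222
Stratum 2 (Site B): n₁ = 135, n₀ = 145, n = 280; a·n₀/n = 77·145/280 = 39.8750; c·n₁/n = 59·135/280 = 28.4464
RR_MH = (58.3333 + 39.8750) / (34.2222 + 28.4464) = 98.2083 / 62.6687 = 1.56710

1.57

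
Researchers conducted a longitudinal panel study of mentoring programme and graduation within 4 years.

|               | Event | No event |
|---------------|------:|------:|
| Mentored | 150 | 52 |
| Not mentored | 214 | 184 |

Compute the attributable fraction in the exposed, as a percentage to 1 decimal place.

27.6

Cells: a = 150, b = 52, c = 214, d = 184.
Risk in exposed = 150/202 = 0.74257; risk in unexposed = 214/398 = 0.53769.
RR = 0.74257/0.53769 = 1.38105
AR% = (RR − 1)/RR × 100 = (1.38105 − 1)/1.38105 × 100 = 27.5913%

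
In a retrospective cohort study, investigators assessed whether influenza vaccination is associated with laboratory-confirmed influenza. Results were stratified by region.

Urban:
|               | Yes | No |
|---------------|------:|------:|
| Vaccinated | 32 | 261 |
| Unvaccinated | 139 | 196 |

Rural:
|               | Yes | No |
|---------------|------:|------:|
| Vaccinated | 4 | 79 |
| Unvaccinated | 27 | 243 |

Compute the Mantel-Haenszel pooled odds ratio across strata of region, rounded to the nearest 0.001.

OR_MH = Σ(aᵢdᵢ/nᵢ) / Σ(bᵢcᵢ/nᵢ), where nᵢ is the stratum total.
Stratum 1 (Urban): n = 628; a·d/n = 32·196/628 = 9.9873; b·c/n = 261·139/628 = 57.7691
Stratum 2 (Rural): n = 353; a·d/n = 4·243/353 = 2.7535; b·c/n = 79·27/353 = 6.0425
OR_MH = (9.9873 + 2.7535) / (57.7691 + 6.0425) = 12.7408 / 63.8116 = 0.19966

0.200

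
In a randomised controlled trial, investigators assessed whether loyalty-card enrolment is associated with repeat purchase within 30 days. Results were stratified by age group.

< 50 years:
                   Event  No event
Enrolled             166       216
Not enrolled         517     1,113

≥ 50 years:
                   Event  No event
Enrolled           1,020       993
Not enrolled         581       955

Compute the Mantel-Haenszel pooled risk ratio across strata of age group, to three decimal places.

1.347

RR_MH = Σ(aᵢ·n₀ᵢ/nᵢ) / Σ(cᵢ·n₁ᵢ/nᵢ), with n₁ᵢ = aᵢ+bᵢ (exposed), n₀ᵢ = cᵢ+dᵢ (unexposed), nᵢ = n₁ᵢ+n₀ᵢ.
Stratum 1 (< 50 years): n₁ = 382, n₀ = 1630, n = 2012; a·n₀/n = 166·1630/2012 = 134.4831; c·n₁/n = 517·382/2012 = 98.1581
Stratum 2 (≥ 50 years): n₁ = 2013, n₀ = 1536, n = 3549; a·n₀/n = 1020·1536/3549 = 441.4539; c·n₁/n = 581·2013/3549 = 329.5444
RR_MH = (134.4831 + 441.4539) / (98.1581 + 329.5444) = 575.9370 / 427.7024 = 1.34658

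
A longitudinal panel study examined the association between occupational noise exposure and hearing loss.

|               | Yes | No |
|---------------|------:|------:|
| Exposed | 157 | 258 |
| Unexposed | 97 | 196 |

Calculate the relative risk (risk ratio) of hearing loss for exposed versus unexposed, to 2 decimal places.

1.14

Cells: a = 157, b = 258, c = 97, d = 196.
Risk in exposed = 157/415 = 0.37831; risk in unexposed = 97/293 = 0.33106.
RR = 0.37831 / 0.33106 = 1.14274
The risk among the exposed is 1.14 times that among the unexposed.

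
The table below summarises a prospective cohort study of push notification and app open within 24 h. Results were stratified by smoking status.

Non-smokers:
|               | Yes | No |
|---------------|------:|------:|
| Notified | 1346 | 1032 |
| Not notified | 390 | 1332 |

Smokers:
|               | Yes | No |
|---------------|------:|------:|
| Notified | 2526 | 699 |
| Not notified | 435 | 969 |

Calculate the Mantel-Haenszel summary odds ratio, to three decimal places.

5.896

OR_MH = Σ(aᵢdᵢ/nᵢ) / Σ(bᵢcᵢ/nᵢ), where nᵢ is the stratum total.
Stratum 1 (Non-smokers): n = 4100; a·d/n = 1346·1332/4100 = 437.2859; b·c/n = 1032·390/4100 = 98.1659
Stratum 2 (Smokers): n = 4629; a·d/n = 2526·969/4629 = 528.7738; b·c/n = 699·435/4629 = 65.6870
OR_MH = (437.2859 + 528.7738) / (98.1659 + 65.6870) = 966.0597 / 163.8528 = 5.89590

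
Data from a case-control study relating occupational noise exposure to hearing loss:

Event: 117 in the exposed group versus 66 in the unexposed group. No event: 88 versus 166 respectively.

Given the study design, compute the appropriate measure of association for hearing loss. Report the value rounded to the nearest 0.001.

From the description: a = 117, b = 88, c = 66, d = 166.
This is a case-control study: participants were sampled on outcome status, so risks in the source population cannot be estimated directly — relative risk is not valid here. The odds ratio is the appropriate measure.
OR = (a·d)/(b·c) = (117 × 166) / (88 × 66) = 19422 / 5808 = 3.34401

3.344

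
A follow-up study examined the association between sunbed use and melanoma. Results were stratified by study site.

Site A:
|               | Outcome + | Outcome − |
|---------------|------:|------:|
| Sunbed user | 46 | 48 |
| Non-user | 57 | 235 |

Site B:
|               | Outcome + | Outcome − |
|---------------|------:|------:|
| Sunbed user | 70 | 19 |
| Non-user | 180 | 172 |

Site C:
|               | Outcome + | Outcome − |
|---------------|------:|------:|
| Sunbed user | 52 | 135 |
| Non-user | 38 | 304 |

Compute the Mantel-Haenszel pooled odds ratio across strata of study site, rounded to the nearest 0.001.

3.471

OR_MH = Σ(aᵢdᵢ/nᵢ) / Σ(bᵢcᵢ/nᵢ), where nᵢ is the stratum total.
Stratum 1 (Site A): n = 386; a·d/n = 46·235/386 = 28.0052; b·c/n = 48·57/386 = 7.0881
Stratum 2 (Site B): n = 441; a·d/n = 70·172/441 = 27.3016; b·c/n = 19·180/441 = 7.7551
Stratum 3 (Site C): n = 529; a·d/n = 52·304/529 = 29.8828; b·c/n = 135·38/529 = 9.6975
OR_MH = (28.0052 + 27.3016 + 29.8828) / (7.0881 + 7.7551 + 9.6975) = 85.1896 / 24.5407 = 3.47135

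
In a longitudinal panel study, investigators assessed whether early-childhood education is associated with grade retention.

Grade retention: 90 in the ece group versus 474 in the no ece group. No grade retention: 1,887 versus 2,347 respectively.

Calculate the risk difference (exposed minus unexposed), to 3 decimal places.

From the description: a = 90, b = 1887, c = 474, d = 2347.
Risk in exposed = 90/1977 = 0.045524; risk in unexposed = 474/2821 = 0.168026.
Risk difference = 0.045524 − 0.168026 = -0.122502

-0.123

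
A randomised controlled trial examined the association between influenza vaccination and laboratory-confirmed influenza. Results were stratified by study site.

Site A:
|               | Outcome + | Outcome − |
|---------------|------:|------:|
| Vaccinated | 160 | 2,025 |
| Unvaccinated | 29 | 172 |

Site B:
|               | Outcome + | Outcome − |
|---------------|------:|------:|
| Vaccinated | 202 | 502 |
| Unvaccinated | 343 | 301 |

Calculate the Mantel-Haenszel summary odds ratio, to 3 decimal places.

0.372

OR_MH = Σ(aᵢdᵢ/nᵢ) / Σ(bᵢcᵢ/nᵢ), where nᵢ is the stratum total.
Stratum 1 (Site A): n = 2386; a·d/n = 160·172/2386 = 11.5339; b·c/n = 2025·29/2386 = 24.6123
Stratum 2 (Site B): n = 1348; a·d/n = 202·301/1348 = 45.1053; b·c/n = 502·343/1348 = 127.7344
OR_MH = (11.5339 + 45.1053) / (24.6123 + 127.7344) = 56.6393 / 152.3467 = 0.37178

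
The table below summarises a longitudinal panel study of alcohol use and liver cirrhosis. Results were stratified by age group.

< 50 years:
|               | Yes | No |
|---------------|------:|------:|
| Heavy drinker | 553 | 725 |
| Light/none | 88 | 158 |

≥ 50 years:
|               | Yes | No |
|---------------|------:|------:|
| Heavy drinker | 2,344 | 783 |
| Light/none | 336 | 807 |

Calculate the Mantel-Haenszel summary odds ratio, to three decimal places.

4.835

OR_MH = Σ(aᵢdᵢ/nᵢ) / Σ(bᵢcᵢ/nᵢ), where nᵢ is the stratum total.
Stratum 1 (< 50 years): n = 1524; a·d/n = 553·158/1524 = 57.3320; b·c/n = 725·88/1524 = 41.8635
Stratum 2 (≥ 50 years): n = 4270; a·d/n = 2344·807/4270 = 442.9995; b·c/n = 783·336/4270 = 61.6131
OR_MH = (57.3320 + 442.9995) / (41.8635 + 61.6131) = 500.3316 / 103.4766 = 4.83521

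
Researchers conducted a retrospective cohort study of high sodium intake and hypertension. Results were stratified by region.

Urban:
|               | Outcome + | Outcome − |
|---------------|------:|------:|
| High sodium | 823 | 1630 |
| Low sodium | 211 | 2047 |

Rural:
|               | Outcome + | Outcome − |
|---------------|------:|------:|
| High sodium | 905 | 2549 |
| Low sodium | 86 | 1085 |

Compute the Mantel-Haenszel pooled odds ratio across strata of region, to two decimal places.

OR_MH = Σ(aᵢdᵢ/nᵢ) / Σ(bᵢcᵢ/nᵢ), where nᵢ is the stratum total.
Stratum 1 (Urban): n = 4711; a·d/n = 823·2047/4711 = 357.6058; b·c/n = 1630·211/4711 = 73.0057
Stratum 2 (Rural): n = 4625; a·d/n = 905·1085/4625 = 212.3081; b·c/n = 2549·86/4625 = 47.3976
OR_MH = (357.6058 + 212.3081) / (73.0057 + 47.3976) = 569.9139 / 120.4034 = 4.73337

4.73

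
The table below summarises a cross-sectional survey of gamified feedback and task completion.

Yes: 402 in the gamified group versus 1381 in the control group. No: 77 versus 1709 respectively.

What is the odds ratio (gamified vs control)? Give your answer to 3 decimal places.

6.461

From the description: a = 402, b = 77, c = 1381, d = 1709.
OR = (a·d)/(b·c) = (402 × 1709) / (77 × 1381) = 687018 / 106337 = 6.46076
The odds of task completion are about 6.46 times as high in the gamified group.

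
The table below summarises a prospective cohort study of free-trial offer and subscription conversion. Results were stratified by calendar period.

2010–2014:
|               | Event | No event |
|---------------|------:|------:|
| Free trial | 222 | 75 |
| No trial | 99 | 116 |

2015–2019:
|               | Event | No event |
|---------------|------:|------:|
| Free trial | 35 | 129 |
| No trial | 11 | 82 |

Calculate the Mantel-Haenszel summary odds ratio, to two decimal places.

3.07

OR_MH = Σ(aᵢdᵢ/nᵢ) / Σ(bᵢcᵢ/nᵢ), where nᵢ is the stratum total.
Stratum 1 (2010–2014): n = 512; a·d/n = 222·116/512 = 50.2969; b·c/n = 75·99/512 = 14.5020
Stratum 2 (2015–2019): n = 257; a·d/n = 35·82/257 = 11.1673; b·c/n = 129·11/257 = 5.5214
OR_MH = (50.2969 + 11.1673) / (14.5020 + 5.5214) = 61.4642 / 20.0234 = 3.06963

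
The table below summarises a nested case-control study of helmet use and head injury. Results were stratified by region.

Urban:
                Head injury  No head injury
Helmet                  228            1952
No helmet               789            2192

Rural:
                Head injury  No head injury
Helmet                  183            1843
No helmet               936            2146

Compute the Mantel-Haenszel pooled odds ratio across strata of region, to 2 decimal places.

OR_MH = Σ(aᵢdᵢ/nᵢ) / Σ(bᵢcᵢ/nᵢ), where nᵢ is the stratum total.
Stratum 1 (Urban): n = 5161; a·d/n = 228·2192/5161 = 96.8370; b·c/n = 1952·789/5161 = 298.4166
Stratum 2 (Rural): n = 5108; a·d/n = 183·2146/5108 = 76.8829; b·c/n = 1843·936/5108 = 337.7150
OR_MH = (96.8370 + 76.8829) / (298.4166 + 337.7150) = 173.7200 / 636.1315 = 0.27309

0.27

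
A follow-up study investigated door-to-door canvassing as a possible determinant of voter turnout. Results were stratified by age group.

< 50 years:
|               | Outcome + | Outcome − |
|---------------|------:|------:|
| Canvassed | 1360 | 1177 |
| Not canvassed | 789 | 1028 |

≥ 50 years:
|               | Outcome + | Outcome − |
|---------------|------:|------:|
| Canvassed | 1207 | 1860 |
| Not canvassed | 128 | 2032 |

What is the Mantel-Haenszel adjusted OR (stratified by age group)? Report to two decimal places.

3.05

OR_MH = Σ(aᵢdᵢ/nᵢ) / Σ(bᵢcᵢ/nᵢ), where nᵢ is the stratum total.
Stratum 1 (< 50 years): n = 4354; a·d/n = 1360·1028/4354 = 321.1024; b·c/n = 1177·789/4354 = 213.2873
Stratum 2 (≥ 50 years): n = 5227; a·d/n = 1207·2032/5227 = 469.2221; b·c/n = 1860·128/5227 = 45.5481
OR_MH = (321.1024 + 469.2221) / (213.2873 + 45.5481) = 790.3246 / 258.8354 = 3.05339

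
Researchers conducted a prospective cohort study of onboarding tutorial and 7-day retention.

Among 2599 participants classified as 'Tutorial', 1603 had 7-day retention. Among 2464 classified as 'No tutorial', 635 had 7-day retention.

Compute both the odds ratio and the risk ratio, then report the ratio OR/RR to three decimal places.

From the description: a = 1603, b = 996, c = 635, d = 1829.
OR = (1603·1829)/(996·635) = 2931887/632460 = 4.63569
Risk in exposed = 1603/2599 = 0.61678; risk in unexposed = 635/2464 = 0.25771; RR = 2.39328
OR/RR = 4.63569 / 2.39328 = 1.93696
The outcome is not rare, so the OR lies further from 1 than the RR.

1.937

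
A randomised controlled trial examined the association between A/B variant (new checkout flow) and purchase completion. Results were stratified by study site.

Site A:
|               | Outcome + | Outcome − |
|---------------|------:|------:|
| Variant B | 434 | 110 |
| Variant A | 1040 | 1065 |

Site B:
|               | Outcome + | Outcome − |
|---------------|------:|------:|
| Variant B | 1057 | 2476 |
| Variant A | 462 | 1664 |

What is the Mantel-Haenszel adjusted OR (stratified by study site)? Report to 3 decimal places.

OR_MH = Σ(aᵢdᵢ/nᵢ) / Σ(bᵢcᵢ/nᵢ), where nᵢ is the stratum total.
Stratum 1 (Site A): n = 2649; a·d/n = 434·1065/2649 = 174.4847; b·c/n = 110·1040/2649 = 43.1861
Stratum 2 (Site B): n = 5659; a·d/n = 1057·1664/5659 = 310.8054; b·c/n = 2476·462/5659 = 202.1403
OR_MH = (174.4847 + 310.8054) / (43.1861 + 202.1403) = 485.2902 / 245.3264 = 1.97814

1.978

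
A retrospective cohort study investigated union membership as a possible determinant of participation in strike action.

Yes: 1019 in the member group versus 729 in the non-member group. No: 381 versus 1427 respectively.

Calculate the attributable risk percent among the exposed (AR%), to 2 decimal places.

53.54

From the description: a = 1019, b = 381, c = 729, d = 1427.
Risk in exposed = 1019/1400 = 0.72786; risk in unexposed = 729/2156 = 0.33813.
RR = 0.72786/0.33813 = 2.15262
AR% = (RR − 1)/RR × 100 = (2.15262 − 1)/2.15262 × 100 = 53.5450%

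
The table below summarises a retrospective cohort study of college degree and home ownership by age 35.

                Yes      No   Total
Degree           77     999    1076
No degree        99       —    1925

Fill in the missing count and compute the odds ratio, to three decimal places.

The missing cell is in the unexposed row: 1925 − 99 = 1826.
So a = 77, b = 999, c = 99, d = 1826.
OR = (a·d)/(b·c) = (77 × 1826) / (999 × 99) = 140602 / 98901 = 1.42164

1.422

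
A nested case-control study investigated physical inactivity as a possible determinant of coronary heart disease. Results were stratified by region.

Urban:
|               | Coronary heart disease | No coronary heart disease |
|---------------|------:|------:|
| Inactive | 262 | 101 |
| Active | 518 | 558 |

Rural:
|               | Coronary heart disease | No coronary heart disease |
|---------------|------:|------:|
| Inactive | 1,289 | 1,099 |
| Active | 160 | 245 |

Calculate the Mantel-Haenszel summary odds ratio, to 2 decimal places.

OR_MH = Σ(aᵢdᵢ/nᵢ) / Σ(bᵢcᵢ/nᵢ), where nᵢ is the stratum total.
Stratum 1 (Urban): n = 1439; a·d/n = 262·558/1439 = 101.5956; b·c/n = 101·518/1439 = 36.3572
Stratum 2 (Rural): n = 2793; a·d/n = 1289·245/2793 = 113.0702; b·c/n = 1099·160/2793 = 62.9574
OR_MH = (101.5956 + 113.0702) / (36.3572 + 62.9574) = 214.6657 / 99.3146 = 2.16147

2.16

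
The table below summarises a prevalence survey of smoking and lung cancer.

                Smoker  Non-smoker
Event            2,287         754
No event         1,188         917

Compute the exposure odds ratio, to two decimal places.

Reading the table with exposure as columns: a = 2287 (Smoker, case), b = 1188 (Smoker, non-case), c = 754 (Non-smoker, case), d = 917.
OR = (a·d)/(b·c) = (2287 × 917) / (1188 × 754) = 2097179 / 895752 = 2.34125
The odds of lung cancer are about 2.34 times as high in the smoker group.

2.34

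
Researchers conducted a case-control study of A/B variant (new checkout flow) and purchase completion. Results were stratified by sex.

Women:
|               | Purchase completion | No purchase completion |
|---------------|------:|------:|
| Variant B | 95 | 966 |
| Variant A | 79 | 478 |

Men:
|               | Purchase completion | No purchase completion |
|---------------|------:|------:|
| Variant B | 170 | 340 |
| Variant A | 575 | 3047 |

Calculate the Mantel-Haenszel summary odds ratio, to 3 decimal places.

OR_MH = Σ(aᵢdᵢ/nᵢ) / Σ(bᵢcᵢ/nᵢ), where nᵢ is the stratum total.
Stratum 1 (Women): n = 1618; a·d/n = 95·478/1618 = 28.0655; b·c/n = 966·79/1618 = 47.1656
Stratum 2 (Men): n = 4132; a·d/n = 170·3047/4132 = 125.3606; b·c/n = 340·575/4132 = 47.3136
OR_MH = (28.0655 + 125.3606) / (47.1656 + 47.3136) = 153.4261 / 94.4793 = 1.62391

1.624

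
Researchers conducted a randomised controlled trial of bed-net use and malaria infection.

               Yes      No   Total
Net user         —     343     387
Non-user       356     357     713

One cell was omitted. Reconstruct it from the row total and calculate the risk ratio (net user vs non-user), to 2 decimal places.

0.23

The missing cell is in the exposed row: 387 − 343 = 44.
So a = 44, b = 343, c = 356, d = 357.
RR = [a/(a+b)] / [c/(c+d)] = (44/387) / (356/713) = 0.11370/0.49930 = 0.22771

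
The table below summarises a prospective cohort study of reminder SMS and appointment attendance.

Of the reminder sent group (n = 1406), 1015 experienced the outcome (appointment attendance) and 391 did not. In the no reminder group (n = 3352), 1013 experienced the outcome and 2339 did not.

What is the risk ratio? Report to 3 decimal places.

2.389

From the description: a = 1015, b = 391, c = 1013, d = 2339.
Risk in exposed = 1015/1406 = 0.72191; risk in unexposed = 1013/3352 = 0.30221.
RR = 0.72191 / 0.30221 = 2.38878
The risk among the exposed is 2.39 times that among the unexposed.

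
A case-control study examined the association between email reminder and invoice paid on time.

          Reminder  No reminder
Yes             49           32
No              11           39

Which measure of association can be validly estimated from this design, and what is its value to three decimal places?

Reading the table with exposure as columns: a = 49 (Reminder, case), b = 11 (Reminder, non-case), c = 32 (No reminder, case), d = 39.
This is a case-control study: participants were sampled on outcome status, so risks in the source population cannot be estimated directly — relative risk is not valid here. The odds ratio is the appropriate measure.
OR = (a·d)/(b·c) = (49 × 39) / (11 × 32) = 1911 / 352 = 5.42898

5.429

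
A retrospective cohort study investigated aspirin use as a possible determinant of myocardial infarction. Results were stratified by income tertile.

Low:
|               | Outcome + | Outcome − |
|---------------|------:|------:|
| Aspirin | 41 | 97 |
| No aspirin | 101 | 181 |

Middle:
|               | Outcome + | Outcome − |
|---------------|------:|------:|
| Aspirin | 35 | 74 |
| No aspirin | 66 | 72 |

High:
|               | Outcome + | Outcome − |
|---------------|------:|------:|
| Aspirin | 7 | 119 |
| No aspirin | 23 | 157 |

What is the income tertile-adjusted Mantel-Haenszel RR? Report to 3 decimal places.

RR_MH = Σ(aᵢ·n₀ᵢ/nᵢ) / Σ(cᵢ·n₁ᵢ/nᵢ), with n₁ᵢ = aᵢ+bᵢ (exposed), n₀ᵢ = cᵢ+dᵢ (unexposed), nᵢ = n₁ᵢ+n₀ᵢ.
Stratum 1 (Low): n₁ = 138, n₀ = 282, n = 420; a·n₀/n = 41·282/420 = 27.5286; c·n₁/n = 101·138/420 = 33.1857
Stratum 2 (Middle): n₁ = 109, n₀ = 138, n = 247; a·n₀/n = 35·138/247 = 19.5547; c·n₁/n = 66·109/247 = 29.1255
Stratum 3 (High): n₁ = 126, n₀ = 180, n = 306; a·n₀/n = 7·180/306 = 4.1176; c·n₁/n = 23·126/306 = 9.4706
RR_MH = (27.5286 + 19.5547 + 4.1176) / (33.1857 + 29.1255 + 9.4706) = 51.2009 / 71.7818 = 0.71328

0.713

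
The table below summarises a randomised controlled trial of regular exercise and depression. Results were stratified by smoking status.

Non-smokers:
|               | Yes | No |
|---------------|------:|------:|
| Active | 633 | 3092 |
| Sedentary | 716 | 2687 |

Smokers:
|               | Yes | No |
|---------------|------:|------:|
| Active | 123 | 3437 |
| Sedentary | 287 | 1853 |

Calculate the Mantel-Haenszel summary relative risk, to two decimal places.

0.63

RR_MH = Σ(aᵢ·n₀ᵢ/nᵢ) / Σ(cᵢ·n₁ᵢ/nᵢ), with n₁ᵢ = aᵢ+bᵢ (exposed), n₀ᵢ = cᵢ+dᵢ (unexposed), nᵢ = n₁ᵢ+n₀ᵢ.
Stratum 1 (Non-smokers): n₁ = 3725, n₀ = 3403, n = 7128; a·n₀/n = 633·3403/7128 = 302.2024; c·n₁/n = 716·3725/7128 = 374.1723
Stratum 2 (Smokers): n₁ = 3560, n₀ = 2140, n = 5700; a·n₀/n = 123·2140/5700 = 46.1789; c·n₁/n = 287·3560/5700 = 179.2491
RR_MH = (302.2024 + 46.1789) / (374.1723 + 179.2491) = 348.3814 / 553.4214 = 0.62950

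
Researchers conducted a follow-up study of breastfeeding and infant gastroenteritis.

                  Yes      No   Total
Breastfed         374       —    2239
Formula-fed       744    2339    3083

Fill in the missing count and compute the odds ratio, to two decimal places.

0.63

The missing cell is in the exposed row: 2239 − 374 = 1865.
So a = 374, b = 1865, c = 744, d = 2339.
OR = (a·d)/(b·c) = (374 × 2339) / (1865 × 744) = 874786 / 1387560 = 0.63045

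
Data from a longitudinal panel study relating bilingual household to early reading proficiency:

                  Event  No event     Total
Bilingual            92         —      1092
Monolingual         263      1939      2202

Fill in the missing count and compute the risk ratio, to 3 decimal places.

The missing cell is in the exposed row: 1092 − 92 = 1000.
So a = 92, b = 1000, c = 263, d = 1939.
RR = [a/(a+b)] / [c/(c+d)] = (92/1092) / (263/2202) = 0.08425/0.11944 = 0.70539

0.705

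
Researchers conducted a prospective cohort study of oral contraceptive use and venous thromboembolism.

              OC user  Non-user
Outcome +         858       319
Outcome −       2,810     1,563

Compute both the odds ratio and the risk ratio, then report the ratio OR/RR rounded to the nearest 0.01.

Reading the table with exposure as columns: a = 858 (OC user, case), b = 2810 (OC user, non-case), c = 319 (Non-user, case), d = 1563.
OR = (858·1563)/(2810·319) = 1341054/896390 = 1.49606
Risk in exposed = 858/3668 = 0.23391; risk in unexposed = 319/1882 = 0.16950; RR = 1.38002
OR/RR = 1.49606 / 1.38002 = 1.08408
The outcome is not rare, so the OR lies further from 1 than the RR.

1.08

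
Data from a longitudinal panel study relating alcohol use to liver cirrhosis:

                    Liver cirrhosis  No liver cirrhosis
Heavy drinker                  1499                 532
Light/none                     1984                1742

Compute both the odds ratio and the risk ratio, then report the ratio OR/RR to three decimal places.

Cells: a = 1499, b = 532, c = 1984, d = 1742.
OR = (1499·1742)/(532·1984) = 2611258/1055488 = 2.47398
Risk in exposed = 1499/2031 = 0.73806; risk in unexposed = 1984/3726 = 0.53247; RR = 1.38609
OR/RR = 2.47398 / 1.38609 = 1.78486
The outcome is not rare, so the OR lies further from 1 than the RR.

1.785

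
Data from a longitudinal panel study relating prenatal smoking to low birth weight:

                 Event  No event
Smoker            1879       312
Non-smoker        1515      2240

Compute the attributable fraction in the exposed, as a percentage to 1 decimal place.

Cells: a = 1879, b = 312, c = 1515, d = 2240.
Risk in exposed = 1879/2191 = 0.85760; risk in unexposed = 1515/3755 = 0.40346.
RR = 0.85760/0.40346 = 2.12560
AR% = (RR − 1)/RR × 100 = (2.12560 − 1)/2.12560 × 100 = 52.9545%

53.0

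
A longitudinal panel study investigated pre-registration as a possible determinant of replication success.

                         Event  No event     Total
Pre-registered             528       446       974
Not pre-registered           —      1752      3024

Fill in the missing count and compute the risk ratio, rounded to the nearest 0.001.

The missing cell is in the unexposed row: 3024 − 1752 = 1272.
So a = 528, b = 446, c = 1272, d = 1752.
RR = [a/(a+b)] / [c/(c+d)] = (528/974) / (1272/3024) = 0.54209/0.42063 = 1.28875

1.289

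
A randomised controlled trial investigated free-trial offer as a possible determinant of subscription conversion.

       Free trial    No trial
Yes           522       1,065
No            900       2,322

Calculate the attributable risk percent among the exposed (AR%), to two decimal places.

14.34

Reading the table with exposure as columns: a = 522 (Free trial, case), b = 900 (Free trial, non-case), c = 1065 (No trial, case), d = 2322.
Risk in exposed = 522/1422 = 0.36709; risk in unexposed = 1065/3387 = 0.31444.
RR = 0.36709/0.31444 = 1.16745
AR% = (RR − 1)/RR × 100 = (1.16745 − 1)/1.16745 × 100 = 14.3429%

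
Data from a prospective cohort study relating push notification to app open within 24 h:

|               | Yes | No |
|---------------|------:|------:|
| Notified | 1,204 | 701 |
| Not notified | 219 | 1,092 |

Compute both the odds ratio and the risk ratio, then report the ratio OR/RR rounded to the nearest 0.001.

2.264

Cells: a = 1204, b = 701, c = 219, d = 1092.
OR = (1204·1092)/(701·219) = 1314768/153519 = 8.56420
Risk in exposed = 1204/1905 = 0.63202; risk in unexposed = 219/1311 = 0.16705; RR = 3.78347
OR/RR = 8.56420 / 3.78347 = 2.26359
The outcome is not rare, so the OR lies further from 1 than the RR.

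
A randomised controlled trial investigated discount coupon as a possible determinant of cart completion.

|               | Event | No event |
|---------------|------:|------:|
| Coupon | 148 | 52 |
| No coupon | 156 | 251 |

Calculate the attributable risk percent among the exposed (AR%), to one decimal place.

Cells: a = 148, b = 52, c = 156, d = 251.
Risk in exposed = 148/200 = 0.74000; risk in unexposed = 156/407 = 0.38329.
RR = 0.74000/0.38329 = 1.93064
AR% = (RR − 1)/RR × 100 = (1.93064 − 1)/1.93064 × 100 = 48.2037%

48.2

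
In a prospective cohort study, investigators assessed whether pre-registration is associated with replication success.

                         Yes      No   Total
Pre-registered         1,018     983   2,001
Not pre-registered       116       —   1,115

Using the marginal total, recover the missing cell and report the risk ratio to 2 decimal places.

4.89

The missing cell is in the unexposed row: 1115 − 116 = 999.
So a = 1018, b = 983, c = 116, d = 999.
RR = [a/(a+b)] / [c/(c+d)] = (1018/2001) / (116/1115) = 0.50875/0.10404 = 4.89010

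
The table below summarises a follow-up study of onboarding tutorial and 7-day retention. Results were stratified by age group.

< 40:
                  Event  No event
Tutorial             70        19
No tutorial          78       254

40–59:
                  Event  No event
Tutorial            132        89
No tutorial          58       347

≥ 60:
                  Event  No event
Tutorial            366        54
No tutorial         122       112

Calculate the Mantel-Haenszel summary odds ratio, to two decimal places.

OR_MH = Σ(aᵢdᵢ/nᵢ) / Σ(bᵢcᵢ/nᵢ), where nᵢ is the stratum total.
Stratum 1 (< 40): n = 421; a·d/n = 70·254/421 = 42.2328; b·c/n = 19·78/421 = 3.5202
Stratum 2 (40–59): n = 626; a·d/n = 132·347/626 = 73.1693; b·c/n = 89·58/626 = 8.2460
Stratum 3 (≥ 60): n = 654; a·d/n = 366·112/654 = 62.6789; b·c/n = 54·122/654 = 10.0734
OR_MH = (42.2328 + 73.1693 + 62.6789) / (3.5202 + 8.2460 + 10.0734) = 178.0810 / 21.8396 = 8.15405

8.15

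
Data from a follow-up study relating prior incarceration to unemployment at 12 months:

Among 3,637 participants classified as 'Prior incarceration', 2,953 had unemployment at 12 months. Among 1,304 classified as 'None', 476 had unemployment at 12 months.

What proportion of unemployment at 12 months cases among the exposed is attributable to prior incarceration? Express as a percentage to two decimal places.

From the description: a = 2953, b = 684, c = 476, d = 828.
Risk in exposed = 2953/3637 = 0.81193; risk in unexposed = 476/1304 = 0.36503.
RR = 0.81193/0.36503 = 2.22429
AR% = (RR − 1)/RR × 100 = (2.22429 − 1)/2.22429 × 100 = 55.0418%

55.04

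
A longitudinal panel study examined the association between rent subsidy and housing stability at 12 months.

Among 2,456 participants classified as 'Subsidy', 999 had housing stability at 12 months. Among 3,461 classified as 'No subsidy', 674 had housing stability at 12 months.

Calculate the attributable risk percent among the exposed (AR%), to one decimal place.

From the description: a = 999, b = 1457, c = 674, d = 2787.
Risk in exposed = 999/2456 = 0.40676; risk in unexposed = 674/3461 = 0.19474.
RR = 0.40676/0.19474 = 2.08871
AR% = (RR − 1)/RR × 100 = (2.08871 − 1)/2.08871 × 100 = 52.1236%

52.1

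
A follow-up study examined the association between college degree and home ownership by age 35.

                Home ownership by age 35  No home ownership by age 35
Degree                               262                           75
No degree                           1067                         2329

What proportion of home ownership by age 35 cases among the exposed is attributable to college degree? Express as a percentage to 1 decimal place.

59.6

Cells: a = 262, b = 75, c = 1067, d = 2329.
Risk in exposed = 262/337 = 0.77745; risk in unexposed = 1067/3396 = 0.31419.
RR = 0.77745/0.31419 = 2.47443
AR% = (RR − 1)/RR × 100 = (2.47443 − 1)/2.47443 × 100 = 59.5866%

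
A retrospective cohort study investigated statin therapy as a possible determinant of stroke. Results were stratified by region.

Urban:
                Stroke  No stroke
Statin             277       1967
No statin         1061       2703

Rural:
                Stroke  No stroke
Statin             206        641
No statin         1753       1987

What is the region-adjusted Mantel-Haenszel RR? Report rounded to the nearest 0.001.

RR_MH = Σ(aᵢ·n₀ᵢ/nᵢ) / Σ(cᵢ·n₁ᵢ/nᵢ), with n₁ᵢ = aᵢ+bᵢ (exposed), n₀ᵢ = cᵢ+dᵢ (unexposed), nᵢ = n₁ᵢ+n₀ᵢ.
Stratum 1 (Urban): n₁ = 2244, n₀ = 3764, n = 6008; a·n₀/n = 277·3764/6008 = 173.5399; c·n₁/n = 1061·2244/6008 = 396.2856
Stratum 2 (Rural): n₁ = 847, n₀ = 3740, n = 4587; a·n₀/n = 206·3740/4587 = 167.9616; c·n₁/n = 1753·847/4587 = 323.6954
RR_MH = (173.5399 + 167.9616) / (396.2856 + 323.6954) = 341.5016 / 719.9811 = 0.47432

0.474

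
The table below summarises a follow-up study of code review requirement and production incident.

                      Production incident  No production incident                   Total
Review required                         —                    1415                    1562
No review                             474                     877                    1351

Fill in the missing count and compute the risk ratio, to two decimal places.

0.27

The missing cell is in the exposed row: 1562 − 1415 = 147.
So a = 147, b = 1415, c = 474, d = 877.
RR = [a/(a+b)] / [c/(c+d)] = (147/1562) / (474/1351) = 0.09411/0.35085 = 0.26823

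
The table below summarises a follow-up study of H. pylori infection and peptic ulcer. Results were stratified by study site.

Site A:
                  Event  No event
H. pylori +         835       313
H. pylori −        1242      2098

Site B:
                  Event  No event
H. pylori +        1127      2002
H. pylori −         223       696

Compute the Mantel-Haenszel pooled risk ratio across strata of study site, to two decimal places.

1.79

RR_MH = Σ(aᵢ·n₀ᵢ/nᵢ) / Σ(cᵢ·n₁ᵢ/nᵢ), with n₁ᵢ = aᵢ+bᵢ (exposed), n₀ᵢ = cᵢ+dᵢ (unexposed), nᵢ = n₁ᵢ+n₀ᵢ.
Stratum 1 (Site A): n₁ = 1148, n₀ = 3340, n = 4488; a·n₀/n = 835·3340/4488 = 621.4127; c·n₁/n = 1242·1148/4488 = 317.6952
Stratum 2 (Site B): n₁ = 3129, n₀ = 919, n = 4048; a·n₀/n = 1127·919/4048 = 255.8580; c·n₁/n = 223·3129/4048 = 172.3733
RR_MH = (621.4127 + 255.8580) / (317.6952 + 172.3733) = 877.2706 / 490.0685 = 1.79010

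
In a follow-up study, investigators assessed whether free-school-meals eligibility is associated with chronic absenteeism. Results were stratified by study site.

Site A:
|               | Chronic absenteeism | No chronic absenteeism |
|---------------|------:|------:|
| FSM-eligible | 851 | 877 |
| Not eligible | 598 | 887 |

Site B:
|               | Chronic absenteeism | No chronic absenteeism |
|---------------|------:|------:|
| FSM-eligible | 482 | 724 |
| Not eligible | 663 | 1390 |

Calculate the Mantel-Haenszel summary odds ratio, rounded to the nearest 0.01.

1.42

OR_MH = Σ(aᵢdᵢ/nᵢ) / Σ(bᵢcᵢ/nᵢ), where nᵢ is the stratum total.
Stratum 1 (Site A): n = 3213; a·d/n = 851·887/3213 = 234.9322; b·c/n = 877·598/3213 = 163.2263
Stratum 2 (Site B): n = 3259; a·d/n = 482·1390/3259 = 205.5784; b·c/n = 724·663/3259 = 147.2881
OR_MH = (234.9322 + 205.5784) / (163.2263 + 147.2881) = 440.5105 / 310.5144 = 1.41865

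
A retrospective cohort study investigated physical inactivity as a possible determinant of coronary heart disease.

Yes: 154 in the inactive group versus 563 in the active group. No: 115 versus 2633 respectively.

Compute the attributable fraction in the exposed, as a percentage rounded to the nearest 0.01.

69.23

From the description: a = 154, b = 115, c = 563, d = 2633.
Risk in exposed = 154/269 = 0.57249; risk in unexposed = 563/3196 = 0.17616.
RR = 0.57249/0.17616 = 3.24988
AR% = (RR − 1)/RR × 100 = (3.24988 − 1)/3.24988 × 100 = 69.2296%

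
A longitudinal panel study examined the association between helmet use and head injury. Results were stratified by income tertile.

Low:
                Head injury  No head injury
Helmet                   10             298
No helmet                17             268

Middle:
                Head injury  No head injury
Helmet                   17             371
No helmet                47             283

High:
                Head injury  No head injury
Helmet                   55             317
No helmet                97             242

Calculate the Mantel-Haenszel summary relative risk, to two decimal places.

RR_MH = Σ(aᵢ·n₀ᵢ/nᵢ) / Σ(cᵢ·n₁ᵢ/nᵢ), with n₁ᵢ = aᵢ+bᵢ (exposed), n₀ᵢ = cᵢ+dᵢ (unexposed), nᵢ = n₁ᵢ+n₀ᵢ.
Stratum 1 (Low): n₁ = 308, n₀ = 285, n = 593; a·n₀/n = 10·285/593 = 4.8061; c·n₁/n = 17·308/593 = 8.8297
Stratum 2 (Middle): n₁ = 388, n₀ = 330, n = 718; a·n₀/n = 17·330/718 = 7.8134; c·n₁/n = 47·388/718 = 25.3983
Stratum 3 (High): n₁ = 372, n₀ = 339, n = 711; a·n₀/n = 55·339/711 = 26.2236; c·n₁/n = 97·372/711 = 50.7511
RR_MH = (4.8061 + 7.8134 + 26.2236) / (8.8297 + 25.3983 + 50.7511) = 38.8431 / 84.9791 = 0.45709

0.46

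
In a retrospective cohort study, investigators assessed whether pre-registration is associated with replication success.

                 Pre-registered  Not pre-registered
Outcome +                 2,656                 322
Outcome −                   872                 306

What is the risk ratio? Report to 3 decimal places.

Reading the table with exposure as columns: a = 2656 (Pre-registered, case), b = 872 (Pre-registered, non-case), c = 322 (Not pre-registered, case), d = 306.
Risk in exposed = 2656/3528 = 0.75283; risk in unexposed = 322/628 = 0.51274.
RR = 0.75283 / 0.51274 = 1.46826
The risk among the exposed is 1.47 times that among the unexposed.

1.468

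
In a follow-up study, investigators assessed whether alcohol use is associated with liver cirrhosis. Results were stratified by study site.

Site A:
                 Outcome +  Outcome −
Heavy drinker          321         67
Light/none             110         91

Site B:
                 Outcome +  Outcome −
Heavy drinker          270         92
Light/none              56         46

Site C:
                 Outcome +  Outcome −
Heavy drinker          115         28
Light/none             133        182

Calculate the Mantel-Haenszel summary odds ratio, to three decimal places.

OR_MH = Σ(aᵢdᵢ/nᵢ) / Σ(bᵢcᵢ/nᵢ), where nᵢ is the stratum total.
Stratum 1 (Site A): n = 589; a·d/n = 321·91/589 = 49.5942; b·c/n = 67·110/589 = 12.5127
Stratum 2 (Site B): n = 464; a·d/n = 270·46/464 = 26.7672; b·c/n = 92·56/464 = 11.1034
Stratum 3 (Site C): n = 458; a·d/n = 115·182/458 = 45.6987; b·c/n = 28·133/458 = 8.1310
OR_MH = (49.5942 + 26.7672 + 45.6987) / (12.5127 + 11.1034 + 8.1310) = 122.0602 / 31.7472 = 3.84476

3.845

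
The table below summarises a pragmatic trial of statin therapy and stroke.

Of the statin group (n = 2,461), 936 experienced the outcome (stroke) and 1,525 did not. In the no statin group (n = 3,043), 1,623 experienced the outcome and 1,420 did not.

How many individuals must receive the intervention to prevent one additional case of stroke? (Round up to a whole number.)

7

Risk in treated group = 936/2461 = 0.38033; risk in control = 1623/3043 = 0.53336.
Absolute risk reduction = 0.53336 − 0.38033 = 0.15302
NNT = 1 / ARR = 1 / 0.15302 = 6.535 → round up → 7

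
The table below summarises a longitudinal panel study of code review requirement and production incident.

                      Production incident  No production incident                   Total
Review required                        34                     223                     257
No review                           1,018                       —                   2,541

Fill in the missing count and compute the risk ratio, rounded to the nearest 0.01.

The missing cell is in the unexposed row: 2541 − 1018 = 1523.
So a = 34, b = 223, c = 1018, d = 1523.
RR = [a/(a+b)] / [c/(c+d)] = (34/257) / (1018/2541) = 0.13230/0.40063 = 0.33022

0.33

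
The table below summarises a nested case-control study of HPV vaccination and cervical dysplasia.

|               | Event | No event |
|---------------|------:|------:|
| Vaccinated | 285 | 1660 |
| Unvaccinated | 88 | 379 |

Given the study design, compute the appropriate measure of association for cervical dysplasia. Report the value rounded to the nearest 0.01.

Cells: a = 285, b = 1660, c = 88, d = 379.
This is a nested case-control study: participants were sampled on outcome status, so risks in the source population cannot be estimated directly — relative risk is not valid here. The odds ratio is the appropriate measure.
OR = (a·d)/(b·c) = (285 × 379) / (1660 × 88) = 108015 / 146080 = 0.73942

0.74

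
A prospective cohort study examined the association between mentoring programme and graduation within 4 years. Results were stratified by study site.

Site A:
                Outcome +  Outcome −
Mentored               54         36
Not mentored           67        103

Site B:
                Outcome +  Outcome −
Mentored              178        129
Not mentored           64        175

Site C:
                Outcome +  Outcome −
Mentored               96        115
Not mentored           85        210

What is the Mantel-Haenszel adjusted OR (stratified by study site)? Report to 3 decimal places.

OR_MH = Σ(aᵢdᵢ/nᵢ) / Σ(bᵢcᵢ/nᵢ), where nᵢ is the stratum total.
Stratum 1 (Site A): n = 260; a·d/n = 54·103/260 = 21.3923; b·c/n = 36·67/260 = 9.2769
Stratum 2 (Site B): n = 546; a·d/n = 178·175/546 = 57.0513; b·c/n = 129·64/546 = 15.1209
Stratum 3 (Site C): n = 506; a·d/n = 96·210/506 = 39.8419; b·c/n = 115·85/506 = 19.3182
OR_MH = (21.3923 + 57.0513 + 39.8419) / (9.2769 + 15.1209 + 19.3182) = 118.2855 / 43.7160 = 2.70577

2.706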